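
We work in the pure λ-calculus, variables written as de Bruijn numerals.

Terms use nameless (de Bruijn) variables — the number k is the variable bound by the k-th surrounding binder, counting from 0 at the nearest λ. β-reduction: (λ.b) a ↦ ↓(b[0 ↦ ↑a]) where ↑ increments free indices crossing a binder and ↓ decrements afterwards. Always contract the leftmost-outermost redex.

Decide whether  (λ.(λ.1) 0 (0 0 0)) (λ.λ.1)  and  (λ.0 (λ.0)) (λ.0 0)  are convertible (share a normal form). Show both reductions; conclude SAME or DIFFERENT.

Term A:
  start: (λ.(λ.1) 0 (0 0 0)) (λ.λ.1)
  [1] (λ.λ.λ.1) (λ.λ.1) ((λ.λ.1) (λ.λ.1) (λ.λ.1))
  [2] (λ.λ.1) ((λ.λ.1) (λ.λ.1) (λ.λ.1))
  [3] λ.(λ.λ.1) (λ.λ.1) (λ.λ.1)
  [4] λ.(λ.λ.λ.1) (λ.λ.1)
  [5] λ.λ.λ.1

Term B:
  start: (λ.0 (λ.0)) (λ.0 0)
  [1] (λ.0 0) (λ.0)
  [2] (λ.0) (λ.0)
  [3] λ.0

Answer: DIFFERENT — A ⇓ λ.λ.λ.1, B ⇓ λ.0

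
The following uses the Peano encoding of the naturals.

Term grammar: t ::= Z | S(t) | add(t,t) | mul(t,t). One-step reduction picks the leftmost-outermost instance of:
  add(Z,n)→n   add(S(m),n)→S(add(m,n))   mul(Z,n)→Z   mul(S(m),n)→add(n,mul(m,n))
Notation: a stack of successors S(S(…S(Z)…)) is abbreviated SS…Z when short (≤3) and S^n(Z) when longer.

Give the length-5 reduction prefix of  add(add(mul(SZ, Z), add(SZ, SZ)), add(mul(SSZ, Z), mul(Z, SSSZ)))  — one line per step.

  start: add(add(mul(SZ, Z), add(SZ, SZ)), add(mul(SSZ, Z), mul(Z, SSSZ)))
  →1  add(add(add(Z, mul(Z, Z)), add(SZ, SZ)), add(mul(SSZ, Z), mul(Z, SSSZ)))
  →2  add(add(mul(Z, Z), add(SZ, SZ)), add(mul(SSZ, Z), mul(Z, SSSZ)))
  →3  add(add(Z, add(SZ, SZ)), add(mul(SSZ, Z), mul(Z, SSSZ)))
  →4  add(add(SZ, SZ), add(mul(SSZ, Z), mul(Z, SSSZ)))
  →5  add(S(add(Z, SZ)), add(mul(SSZ, Z), mul(Z, SSSZ)))

Answer: after 5 steps: add(S(add(Z, SZ)), add(mul(SSZ, Z), mul(Z, SSSZ)))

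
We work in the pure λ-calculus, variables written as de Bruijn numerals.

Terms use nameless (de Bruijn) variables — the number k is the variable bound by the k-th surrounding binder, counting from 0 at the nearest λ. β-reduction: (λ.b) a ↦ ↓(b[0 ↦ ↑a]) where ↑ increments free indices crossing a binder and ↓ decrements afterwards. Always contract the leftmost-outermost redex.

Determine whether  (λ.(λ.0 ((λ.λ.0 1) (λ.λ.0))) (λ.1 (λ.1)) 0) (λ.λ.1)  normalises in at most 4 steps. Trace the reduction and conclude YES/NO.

  start: (λ.(λ.0 ((λ.λ.0 1) (λ.λ.0))) (λ.1 (λ.1)) 0) (λ.λ.1)
  [1] (λ.0 ((λ.λ.0 1) (λ.λ.0))) (λ.(λ.λ.1) (λ.1)) (λ.λ.1)
  [2] (λ.(λ.λ.1) (λ.1)) ((λ.λ.0 1) (λ.λ.0)) (λ.λ.1)
  [3] (λ.λ.1) (λ.(λ.λ.0 1) (λ.λ.0)) (λ.λ.1)
  [4] (λ.λ.(λ.λ.0 1) (λ.λ.0)) (λ.λ.1)

Answer: NO — after 4 steps the term is (λ.λ.(λ.λ.0 1) (λ.λ.0)) (λ.λ.1), not yet normal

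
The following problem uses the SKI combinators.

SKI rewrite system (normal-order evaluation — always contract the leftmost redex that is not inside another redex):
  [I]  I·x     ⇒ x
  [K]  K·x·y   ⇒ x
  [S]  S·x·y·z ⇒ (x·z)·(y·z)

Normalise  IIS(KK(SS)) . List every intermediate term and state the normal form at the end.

Answer: normal form = SK  (in 3 steps)

Reduction:
  start: IIS(KK(SS))
  →1  IS(KK(SS))
  →2  S(KK(SS))
  →3  SK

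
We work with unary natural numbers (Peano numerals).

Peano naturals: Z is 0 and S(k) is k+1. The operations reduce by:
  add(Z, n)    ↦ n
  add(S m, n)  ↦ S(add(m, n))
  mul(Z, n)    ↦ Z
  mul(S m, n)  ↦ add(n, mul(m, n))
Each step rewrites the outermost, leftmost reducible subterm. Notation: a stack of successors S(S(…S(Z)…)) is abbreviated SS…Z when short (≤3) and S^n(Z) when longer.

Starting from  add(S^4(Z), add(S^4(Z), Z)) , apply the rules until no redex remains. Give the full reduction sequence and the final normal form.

  start: add(S^4(Z), add(S^4(Z), Z))
  →1  S(add(SSSZ, add(S^4(Z), Z)))
  →2  S(S(add(SSZ, add(S^4(Z), Z))))
  →3  S(S(S(add(SZ, add(S^4(Z), Z)))))
  →4  S(S(S(S(add(Z, add(S^4(Z), Z))))))
  →5  S(S(S(S(add(S^4(Z), Z)))))
  →6  S(S(S(S(S(add(SSSZ, Z))))))
  →7  S(S(S(S(S(S(add(SSZ, Z)))))))
  →8  S(S(S(S(S(S(S(add(SZ, Z))))))))
  →9  S(S(S(S(S(S(S(S(add(Z, Z)))))))))
  →10  S^8(Z)

Answer: normal form = S^8(Z)  (in 10 steps)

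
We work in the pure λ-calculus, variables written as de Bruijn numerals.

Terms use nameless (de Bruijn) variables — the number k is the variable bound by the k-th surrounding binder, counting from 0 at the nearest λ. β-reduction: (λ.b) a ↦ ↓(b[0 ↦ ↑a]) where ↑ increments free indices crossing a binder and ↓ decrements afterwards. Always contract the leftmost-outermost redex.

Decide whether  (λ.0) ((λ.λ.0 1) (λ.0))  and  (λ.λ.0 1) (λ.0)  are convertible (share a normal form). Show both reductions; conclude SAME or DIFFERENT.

Answer: SAME — A ⇓ λ.0 (λ.0), B ⇓ λ.0 (λ.0)

Working:
Term A:
  start: (λ.0) ((λ.λ.0 1) (λ.0))
  [1] (λ.λ.0 1) (λ.0)
  [2] λ.0 (λ.0)

Term B:
  start: (λ.λ.0 1) (λ.0)
  [1] λ.0 (λ.0)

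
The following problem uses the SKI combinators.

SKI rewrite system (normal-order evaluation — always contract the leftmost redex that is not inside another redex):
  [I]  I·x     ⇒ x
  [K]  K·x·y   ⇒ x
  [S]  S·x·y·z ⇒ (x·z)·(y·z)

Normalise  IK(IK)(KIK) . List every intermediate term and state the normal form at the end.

  start: IK(IK)(KIK)
  →1  K(IK)(KIK)
  →2  IK
  →3  K

Answer: normal form = K  (in 3 steps)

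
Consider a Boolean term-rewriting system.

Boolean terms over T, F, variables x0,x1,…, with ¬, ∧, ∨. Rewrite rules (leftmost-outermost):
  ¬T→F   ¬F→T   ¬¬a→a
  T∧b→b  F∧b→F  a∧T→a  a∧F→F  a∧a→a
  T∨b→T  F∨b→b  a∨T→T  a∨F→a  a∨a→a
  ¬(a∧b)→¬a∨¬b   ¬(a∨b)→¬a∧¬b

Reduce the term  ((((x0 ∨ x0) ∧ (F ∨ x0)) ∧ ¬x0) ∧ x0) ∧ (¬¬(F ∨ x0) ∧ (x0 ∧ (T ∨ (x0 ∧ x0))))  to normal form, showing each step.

  start: ((((x0 ∨ x0) ∧ (F ∨ x0)) ∧ ¬x0) ∧ x0) ∧ (¬¬(F ∨ x0) ∧ (x0 ∧ (T ∨ (x0 ∧ x0))))
  step 1: (((x0 ∧ (F ∨ x0)) ∧ ¬x0) ∧ x0) ∧ (¬¬(F ∨ x0) ∧ (x0 ∧ (T ∨ (x0 ∧ x0))))
  step 2: (((x0 ∧ x0) ∧ ¬x0) ∧ x0) ∧ (¬¬(F ∨ x0) ∧ (x0 ∧ (T ∨ (x0 ∧ x0))))
  step 3: ((x0 ∧ ¬x0) ∧ x0) ∧ (¬¬(F ∨ x0) ∧ (x0 ∧ (T ∨ (x0 ∧ x0))))
  step 4: ((x0 ∧ ¬x0) ∧ x0) ∧ ((F ∨ x0) ∧ (x0 ∧ (T ∨ (x0 ∧ x0))))
  step 5: ((x0 ∧ ¬x0) ∧ x0) ∧ (x0 ∧ (x0 ∧ (T ∨ (x0 ∧ x0))))
  step 6: ((x0 ∧ ¬x0) ∧ x0) ∧ (x0 ∧ (x0 ∧ T))
  step 7: ((x0 ∧ ¬x0) ∧ x0) ∧ (x0 ∧ x0)
  step 8: ((x0 ∧ ¬x0) ∧ x0) ∧ x0

Answer: normal form = ((x0 ∧ ¬x0) ∧ x0) ∧ x0  (in 8 steps)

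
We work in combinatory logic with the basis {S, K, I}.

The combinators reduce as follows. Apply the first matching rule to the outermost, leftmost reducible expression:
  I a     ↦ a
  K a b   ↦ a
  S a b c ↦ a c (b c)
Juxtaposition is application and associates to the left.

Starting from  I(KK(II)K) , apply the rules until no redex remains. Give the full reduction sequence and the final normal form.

Answer: normal form = KK  (in 2 steps)

Reduction:
  start: I(KK(II)K)
  step 1: KK(II)K
  step 2: KK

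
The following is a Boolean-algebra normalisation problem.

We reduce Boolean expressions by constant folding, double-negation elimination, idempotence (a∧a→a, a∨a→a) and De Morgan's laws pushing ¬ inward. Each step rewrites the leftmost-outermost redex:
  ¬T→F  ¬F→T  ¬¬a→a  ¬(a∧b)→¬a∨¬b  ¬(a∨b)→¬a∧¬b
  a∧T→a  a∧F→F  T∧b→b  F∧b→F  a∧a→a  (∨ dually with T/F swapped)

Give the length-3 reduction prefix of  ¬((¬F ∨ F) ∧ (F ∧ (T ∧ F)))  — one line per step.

  start: ¬((¬F ∨ F) ∧ (F ∧ (T ∧ F)))
  [1] ¬(¬F ∨ F) ∨ ¬(F ∧ (T ∧ F))
  [2] (¬¬F ∧ ¬F) ∨ ¬(F ∧ (T ∧ F))
  [3] (F ∧ ¬F) ∨ ¬(F ∧ (T ∧ F))

Answer: after 3 steps: (F ∧ ¬F) ∨ ¬(F ∧ (T ∧ F))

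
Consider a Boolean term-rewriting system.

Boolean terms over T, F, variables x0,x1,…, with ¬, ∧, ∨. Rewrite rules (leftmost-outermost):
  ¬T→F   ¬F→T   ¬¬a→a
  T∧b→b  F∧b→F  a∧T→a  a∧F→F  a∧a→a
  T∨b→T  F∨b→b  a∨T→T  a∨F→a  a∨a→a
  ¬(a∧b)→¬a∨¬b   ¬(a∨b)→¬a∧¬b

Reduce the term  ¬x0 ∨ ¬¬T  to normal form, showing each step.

  start: ¬x0 ∨ ¬¬T
  step 1: ¬x0 ∨ T
  step 2: T

Answer: normal form = T  (in 2 steps)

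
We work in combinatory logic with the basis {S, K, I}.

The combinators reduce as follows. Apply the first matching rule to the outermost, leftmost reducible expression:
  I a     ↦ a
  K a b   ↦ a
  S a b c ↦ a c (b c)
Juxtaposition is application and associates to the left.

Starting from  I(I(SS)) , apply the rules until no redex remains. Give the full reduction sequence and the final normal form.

Answer: normal form = SS  (in 2 steps)

Reduction:
  start: I(I(SS))
  →1  I(SS)
  →2  SS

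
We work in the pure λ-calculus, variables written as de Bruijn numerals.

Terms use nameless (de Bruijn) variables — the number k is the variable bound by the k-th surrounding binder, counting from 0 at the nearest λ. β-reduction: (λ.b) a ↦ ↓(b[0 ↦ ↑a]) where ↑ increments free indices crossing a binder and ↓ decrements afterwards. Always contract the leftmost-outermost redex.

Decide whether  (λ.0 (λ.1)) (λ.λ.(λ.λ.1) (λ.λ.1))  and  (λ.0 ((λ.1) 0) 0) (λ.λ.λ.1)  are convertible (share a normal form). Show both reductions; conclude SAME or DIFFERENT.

Term A:
  start: (λ.0 (λ.1)) (λ.λ.(λ.λ.1) (λ.λ.1))
  [1] (λ.λ.(λ.λ.1) (λ.λ.1)) (λ.λ.λ.(λ.λ.1) (λ.λ.1))
  [2] λ.(λ.λ.1) (λ.λ.1)
  [3] λ.λ.λ.λ.1

Term B:
  start: (λ.0 ((λ.1) 0) 0) (λ.λ.λ.1)
  [1] (λ.λ.λ.1) ((λ.λ.λ.λ.1) (λ.λ.λ.1)) (λ.λ.λ.1)
  [2] (λ.λ.1) (λ.λ.λ.1)
  [3] λ.λ.λ.λ.1

Answer: SAME — A ⇓ λ.λ.λ.λ.1, B ⇓ λ.λ.λ.λ.1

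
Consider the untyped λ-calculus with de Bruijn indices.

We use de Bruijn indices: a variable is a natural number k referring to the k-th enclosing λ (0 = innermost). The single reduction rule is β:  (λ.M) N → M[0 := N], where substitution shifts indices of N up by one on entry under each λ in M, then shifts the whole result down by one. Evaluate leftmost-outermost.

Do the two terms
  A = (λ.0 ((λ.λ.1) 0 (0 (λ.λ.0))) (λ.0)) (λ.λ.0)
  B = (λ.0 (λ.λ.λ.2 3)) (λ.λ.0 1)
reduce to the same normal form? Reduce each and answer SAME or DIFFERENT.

Answer: DIFFERENT — A ⇓ λ.0, B ⇓ λ.0 (λ.λ.λ.2 (λ.λ.0 1))

Working:
Term A:
  start: (λ.0 ((λ.λ.1) 0 (0 (λ.λ.0))) (λ.0)) (λ.λ.0)
  step 1: (λ.λ.0) ((λ.λ.1) (λ.λ.0) ((λ.λ.0) (λ.λ.0))) (λ.0)
  step 2: (λ.0) (λ.0)
  step 3: λ.0

Term B:
  start: (λ.0 (λ.λ.λ.2 3)) (λ.λ.0 1)
  step 1: (λ.λ.0 1) (λ.λ.λ.2 (λ.λ.0 1))
  step 2: λ.0 (λ.λ.λ.2 (λ.λ.0 1))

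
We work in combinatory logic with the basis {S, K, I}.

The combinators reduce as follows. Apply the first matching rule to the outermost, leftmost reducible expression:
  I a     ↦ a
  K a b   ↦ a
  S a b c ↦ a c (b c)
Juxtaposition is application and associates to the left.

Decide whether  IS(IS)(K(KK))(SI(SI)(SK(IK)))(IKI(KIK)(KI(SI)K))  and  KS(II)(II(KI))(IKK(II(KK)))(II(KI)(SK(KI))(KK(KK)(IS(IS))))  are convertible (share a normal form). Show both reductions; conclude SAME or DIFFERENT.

Answer: DIFFERENT — A ⇓ K, B ⇓ K(K(SS))

Working:
Term A:
  start: IS(IS)(K(KK))(SI(SI)(SK(IK)))(IKI(KIK)(KI(SI)K))
  step 1: S(IS)(K(KK))(SI(SI)(SK(IK)))(IKI(KIK)(KI(SI)K))
  step 2: IS(SI(SI)(SK(IK)))(K(KK)(SI(SI)(SK(IK))))(IKI(KIK)(KI(SI)K))
  step 3: S(SI(SI)(SK(IK)))(K(KK)(SI(SI)(SK(IK))))(IKI(KIK)(KI(SI)K))
  step 4: SI(SI)(SK(IK))(IKI(KIK)(KI(SI)K))(K(KK)(SI(SI)(SK(IK)))(IKI(KIK)(KI(SI)K)))
  step 5: I(SK(IK))(SI(SK(IK)))(IKI(KIK)(KI(SI)K))(K(KK)(SI(SI)(SK(IK)))(IKI(KIK)(KI(SI)K)))
  step 6: SK(IK)(SI(SK(IK)))(IKI(KIK)(KI(SI)K))(K(KK)(SI(SI)(SK(IK)))(IKI(KIK)(KI(SI)K)))
  step 7: K(SI(SK(IK)))(IK(SI(SK(IK))))(IKI(KIK)(KI(SI)K))(K(KK)(SI(SI)(SK(IK)))(IKI(KIK)(KI(SI)K)))
  step 8: SI(SK(IK))(IKI(KIK)(KI(SI)K))(K(KK)(SI(SI)(SK(IK)))(IKI(KIK)(KI(SI)K)))
  step 9: I(IKI(KIK)(KI(SI)K))(SK(IK)(IKI(KIK)(KI(SI)K)))(K(KK)(SI(SI)(SK(IK)))(IKI(KIK)(KI(SI)K)))
  step 10: IKI(KIK)(KI(SI)K)(SK(IK)(IKI(KIK)(KI(SI)K)))(K(KK)(SI(SI)(SK(IK)))(IKI(KIK)(KI(SI)K)))
  step 11: KI(KIK)(KI(SI)K)(SK(IK)(IKI(KIK)(KI(SI)K)))(K(KK)(SI(SI)(SK(IK)))(IKI(KIK)(KI(SI)K)))
  step 12: I(KI(SI)K)(SK(IK)(IKI(KIK)(KI(SI)K)))(K(KK)(SI(SI)(SK(IK)))(IKI(KIK)(KI(SI)K)))
  step 13: KI(SI)K(SK(IK)(IKI(KIK)(KI(SI)K)))(K(KK)(SI(SI)(SK(IK)))(IKI(KIK)(KI(SI)K)))
  step 14: IK(SK(IK)(IKI(KIK)(KI(SI)K)))(K(KK)(SI(SI)(SK(IK)))(IKI(KIK)(KI(SI)K)))
  step 15: K(SK(IK)(IKI(KIK)(KI(SI)K)))(K(KK)(SI(SI)(SK(IK)))(IKI(KIK)(KI(SI)K)))
  step 16: SK(IK)(IKI(KIK)(KI(SI)K))
  step 17: K(IKI(KIK)(KI(SI)K))(IK(IKI(KIK)(KI(SI)K)))
  step 18: IKI(KIK)(KI(SI)K)
  step 19: KI(KIK)(KI(SI)K)
  step 20: I(KI(SI)K)
  step 21: KI(SI)K
  step 22: IK
  step 23: K

Term B:
  start: KS(II)(II(KI))(IKK(II(KK)))(II(KI)(SK(KI))(KK(KK)(IS(IS))))
  step 1: S(II(KI))(IKK(II(KK)))(II(KI)(SK(KI))(KK(KK)(IS(IS))))
  step 2: II(KI)(II(KI)(SK(KI))(KK(KK)(IS(IS))))(IKK(II(KK))(II(KI)(SK(KI))(KK(KK)(IS(IS)))))
  step 3: I(KI)(II(KI)(SK(KI))(KK(KK)(IS(IS))))(IKK(II(KK))(II(KI)(SK(KI))(KK(KK)(IS(IS)))))
  step 4: KI(II(KI)(SK(KI))(KK(KK)(IS(IS))))(IKK(II(KK))(II(KI)(SK(KI))(KK(KK)(IS(IS)))))
  step 5: I(IKK(II(KK))(II(KI)(SK(KI))(KK(KK)(IS(IS)))))
  step 6: IKK(II(KK))(II(KI)(SK(KI))(KK(KK)(IS(IS))))
  step 7: KK(II(KK))(II(KI)(SK(KI))(KK(KK)(IS(IS))))
  step 8: K(II(KI)(SK(KI))(KK(KK)(IS(IS))))
  step 9: K(I(KI)(SK(KI))(KK(KK)(IS(IS))))
  step 10: K(KI(SK(KI))(KK(KK)(IS(IS))))
  step 11: K(I(KK(KK)(IS(IS))))
  step 12: K(KK(KK)(IS(IS)))
  step 13: K(K(IS(IS)))
  step 14: K(K(S(IS)))
  step 15: K(K(SS))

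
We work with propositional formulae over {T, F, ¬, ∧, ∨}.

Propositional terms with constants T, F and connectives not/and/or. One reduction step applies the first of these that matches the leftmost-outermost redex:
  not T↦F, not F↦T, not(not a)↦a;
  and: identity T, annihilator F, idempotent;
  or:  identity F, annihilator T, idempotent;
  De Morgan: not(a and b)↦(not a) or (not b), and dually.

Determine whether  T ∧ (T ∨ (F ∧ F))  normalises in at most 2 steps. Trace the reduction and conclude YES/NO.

  start: T ∧ (T ∨ (F ∧ F))
  [1] T ∨ (F ∧ F)
  [2] T

Answer: YES — reaches normal form T in 2 ≤ 2 steps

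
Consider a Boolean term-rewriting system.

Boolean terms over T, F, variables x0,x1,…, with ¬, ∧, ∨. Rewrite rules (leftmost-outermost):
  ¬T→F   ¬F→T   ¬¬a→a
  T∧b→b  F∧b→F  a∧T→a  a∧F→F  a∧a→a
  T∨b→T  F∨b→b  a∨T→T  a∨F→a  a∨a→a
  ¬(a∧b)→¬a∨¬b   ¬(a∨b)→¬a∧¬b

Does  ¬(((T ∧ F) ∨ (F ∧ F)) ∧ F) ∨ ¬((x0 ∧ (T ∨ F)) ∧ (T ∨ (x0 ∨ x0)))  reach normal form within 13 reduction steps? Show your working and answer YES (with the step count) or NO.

  start: ¬(((T ∧ F) ∨ (F ∧ F)) ∧ F) ∨ ¬((x0 ∧ (T ∨ F)) ∧ (T ∨ (x0 ∨ x0)))
  [1] (¬((T ∧ F) ∨ (F ∧ F)) ∨ ¬F) ∨ ¬((x0 ∧ (T ∨ F)) ∧ (T ∨ (x0 ∨ x0)))
  [2] ((¬(T ∧ F) ∧ ¬(F ∧ F)) ∨ ¬F) ∨ ¬((x0 ∧ (T ∨ F)) ∧ (T ∨ (x0 ∨ x0)))
  [3] (((¬T ∨ ¬F) ∧ ¬(F ∧ F)) ∨ ¬F) ∨ ¬((x0 ∧ (T ∨ F)) ∧ (T ∨ (x0 ∨ x0)))
  [4] (((F ∨ ¬F) ∧ ¬(F ∧ F)) ∨ ¬F) ∨ ¬((x0 ∧ (T ∨ F)) ∧ (T ∨ (x0 ∨ x0)))
  [5] ((¬F ∧ ¬(F ∧ F)) ∨ ¬F) ∨ ¬((x0 ∧ (T ∨ F)) ∧ (T ∨ (x0 ∨ x0)))
  [6] ((T ∧ ¬(F ∧ F)) ∨ ¬F) ∨ ¬((x0 ∧ (T ∨ F)) ∧ (T ∨ (x0 ∨ x0)))
  [7] (¬(F ∧ F) ∨ ¬F) ∨ ¬((x0 ∧ (T ∨ F)) ∧ (T ∨ (x0 ∨ x0)))
  [8] ((¬F ∨ ¬F) ∨ ¬F) ∨ ¬((x0 ∧ (T ∨ F)) ∧ (T ∨ (x0 ∨ x0)))
  [9] (¬F ∨ ¬F) ∨ ¬((x0 ∧ (T ∨ F)) ∧ (T ∨ (x0 ∨ x0)))
  [10] ¬F ∨ ¬((x0 ∧ (T ∨ F)) ∧ (T ∨ (x0 ∨ x0)))
  [11] T ∨ ¬((x0 ∧ (T ∨ F)) ∧ (T ∨ (x0 ∨ x0)))
  [12] T

Answer: YES — reaches normal form T in 12 ≤ 13 steps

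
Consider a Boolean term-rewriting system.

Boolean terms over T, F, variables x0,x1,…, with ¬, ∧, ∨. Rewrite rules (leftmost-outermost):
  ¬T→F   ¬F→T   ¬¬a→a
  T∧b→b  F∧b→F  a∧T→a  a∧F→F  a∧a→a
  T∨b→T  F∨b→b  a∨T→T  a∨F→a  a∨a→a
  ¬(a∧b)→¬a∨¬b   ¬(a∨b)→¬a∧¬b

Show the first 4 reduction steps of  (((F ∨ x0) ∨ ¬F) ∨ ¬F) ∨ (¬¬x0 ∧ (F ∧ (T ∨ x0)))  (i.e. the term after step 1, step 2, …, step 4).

  start: (((F ∨ x0) ∨ ¬F) ∨ ¬F) ∨ (¬¬x0 ∧ (F ∧ (T ∨ x0)))
  step 1: ((x0 ∨ ¬F) ∨ ¬F) ∨ (¬¬x0 ∧ (F ∧ (T ∨ x0)))
  step 2: ((x0 ∨ T) ∨ ¬F) ∨ (¬¬x0 ∧ (F ∧ (T ∨ x0)))
  step 3: (T ∨ ¬F) ∨ (¬¬x0 ∧ (F ∧ (T ∨ x0)))
  step 4: T ∨ (¬¬x0 ∧ (F ∧ (T ∨ x0)))

Answer: after 4 steps: T ∨ (¬¬x0 ∧ (F ∧ (T ∨ x0)))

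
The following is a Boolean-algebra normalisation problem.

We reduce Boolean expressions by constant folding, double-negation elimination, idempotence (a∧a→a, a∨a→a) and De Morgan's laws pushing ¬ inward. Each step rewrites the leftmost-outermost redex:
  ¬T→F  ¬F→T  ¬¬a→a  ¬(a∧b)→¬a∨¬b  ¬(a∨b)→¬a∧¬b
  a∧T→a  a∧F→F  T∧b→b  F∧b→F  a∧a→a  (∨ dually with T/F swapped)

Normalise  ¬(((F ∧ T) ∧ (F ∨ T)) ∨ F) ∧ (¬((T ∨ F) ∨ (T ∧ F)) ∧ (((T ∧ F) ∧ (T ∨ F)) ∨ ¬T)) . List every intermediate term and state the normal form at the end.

Answer: normal form = F  (in 15 steps)

Derivation:
  start: ¬(((F ∧ T) ∧ (F ∨ T)) ∨ F) ∧ (¬((T ∨ F) ∨ (T ∧ F)) ∧ (((T ∧ F) ∧ (T ∨ F)) ∨ ¬T))
  step 1: (¬((F ∧ T) ∧ (F ∨ T)) ∧ ¬F) ∧ (¬((T ∨ F) ∨ (T ∧ F)) ∧ (((T ∧ F) ∧ (T ∨ F)) ∨ ¬T))
  step 2: ((¬(F ∧ T) ∨ ¬(F ∨ T)) ∧ ¬F) ∧ (¬((T ∨ F) ∨ (T ∧ F)) ∧ (((T ∧ F) ∧ (T ∨ F)) ∨ ¬T))
  step 3: (((¬F ∨ ¬T) ∨ ¬(F ∨ T)) ∧ ¬F) ∧ (¬((T ∨ F) ∨ (T ∧ F)) ∧ (((T ∧ F) ∧ (T ∨ F)) ∨ ¬T))
  step 4: (((T ∨ ¬T) ∨ ¬(F ∨ T)) ∧ ¬F) ∧ (¬((T ∨ F) ∨ (T ∧ F)) ∧ (((T ∧ F) ∧ (T ∨ F)) ∨ ¬T))
  step 5: ((T ∨ ¬(F ∨ T)) ∧ ¬F) ∧ (¬((T ∨ F) ∨ (T ∧ F)) ∧ (((T ∧ F) ∧ (T ∨ F)) ∨ ¬T))
  step 6: (T ∧ ¬F) ∧ (¬((T ∨ F) ∨ (T ∧ F)) ∧ (((T ∧ F) ∧ (T ∨ F)) ∨ ¬T))
  step 7: ¬F ∧ (¬((T ∨ F) ∨ (T ∧ F)) ∧ (((T ∧ F) ∧ (T ∨ F)) ∨ ¬T))
  step 8: T ∧ (¬((T ∨ F) ∨ (T ∧ F)) ∧ (((T ∧ F) ∧ (T ∨ F)) ∨ ¬T))
  step 9: ¬((T ∨ F) ∨ (T ∧ F)) ∧ (((T ∧ F) ∧ (T ∨ F)) ∨ ¬T)
  step 10: (¬(T ∨ F) ∧ ¬(T ∧ F)) ∧ (((T ∧ F) ∧ (T ∨ F)) ∨ ¬T)
  step 11: ((¬T ∧ ¬F) ∧ ¬(T ∧ F)) ∧ (((T ∧ F) ∧ (T ∨ F)) ∨ ¬T)
  step 12: ((F ∧ ¬F) ∧ ¬(T ∧ F)) ∧ (((T ∧ F) ∧ (T ∨ F)) ∨ ¬T)
  step 13: (F ∧ ¬(T ∧ F)) ∧ (((T ∧ F) ∧ (T ∨ F)) ∨ ¬T)
  step 14: F ∧ (((T ∧ F) ∧ (T ∨ F)) ∨ ¬T)
  step 15: F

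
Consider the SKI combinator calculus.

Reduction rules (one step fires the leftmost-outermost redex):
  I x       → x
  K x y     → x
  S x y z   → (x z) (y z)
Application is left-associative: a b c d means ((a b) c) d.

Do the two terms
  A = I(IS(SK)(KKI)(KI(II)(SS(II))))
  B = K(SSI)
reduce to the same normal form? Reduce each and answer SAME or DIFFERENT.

Term A:
  start: I(IS(SK)(KKI)(KI(II)(SS(II))))
  step 1: IS(SK)(KKI)(KI(II)(SS(II)))
  step 2: S(SK)(KKI)(KI(II)(SS(II)))
  step 3: SK(KI(II)(SS(II)))(KKI(KI(II)(SS(II))))
  step 4: K(KKI(KI(II)(SS(II))))(KI(II)(SS(II))(KKI(KI(II)(SS(II)))))
  step 5: KKI(KI(II)(SS(II)))
  step 6: K(KI(II)(SS(II)))
  step 7: K(I(SS(II)))
  step 8: K(SS(II))
  step 9: K(SSI)

Term B:
  start: K(SSI)

Answer: SAME — A ⇓ K(SSI), B ⇓ K(SSI)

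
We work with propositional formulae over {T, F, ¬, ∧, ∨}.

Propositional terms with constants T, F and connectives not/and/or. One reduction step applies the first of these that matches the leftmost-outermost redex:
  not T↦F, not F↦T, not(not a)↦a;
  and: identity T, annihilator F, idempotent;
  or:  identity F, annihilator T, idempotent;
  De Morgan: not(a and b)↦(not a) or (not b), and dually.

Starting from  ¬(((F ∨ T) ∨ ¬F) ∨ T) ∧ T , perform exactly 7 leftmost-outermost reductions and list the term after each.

  start: ¬(((F ∨ T) ∨ ¬F) ∨ T) ∧ T
  →1  ¬(((F ∨ T) ∨ ¬F) ∨ T)
  →2  ¬((F ∨ T) ∨ ¬F) ∧ ¬T
  →3  (¬(F ∨ T) ∧ ¬¬F) ∧ ¬T
  →4  ((¬F ∧ ¬T) ∧ ¬¬F) ∧ ¬T
  →5  ((T ∧ ¬T) ∧ ¬¬F) ∧ ¬T
  →6  (¬T ∧ ¬¬F) ∧ ¬T
  →7  (F ∧ ¬¬F) ∧ ¬T

Answer: after 7 steps: (F ∧ ¬¬F) ∧ ¬T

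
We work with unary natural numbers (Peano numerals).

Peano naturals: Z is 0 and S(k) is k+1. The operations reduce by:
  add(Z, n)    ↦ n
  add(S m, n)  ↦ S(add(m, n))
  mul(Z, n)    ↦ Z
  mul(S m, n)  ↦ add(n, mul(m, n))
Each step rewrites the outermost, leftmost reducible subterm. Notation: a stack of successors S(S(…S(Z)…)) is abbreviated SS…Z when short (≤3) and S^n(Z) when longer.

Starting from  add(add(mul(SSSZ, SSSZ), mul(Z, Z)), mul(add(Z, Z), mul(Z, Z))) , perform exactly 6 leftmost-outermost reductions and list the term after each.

  start: add(add(mul(SSSZ, SSSZ), mul(Z, Z)), mul(add(Z, Z), mul(Z, Z)))
  [1] add(add(add(SSSZ, mul(SSZ, SSSZ)), mul(Z, Z)), mul(add(Z, Z), mul(Z, Z)))
  [2] add(add(S(add(SSZ, mul(SSZ, SSSZ))), mul(Z, Z)), mul(add(Z, Z), mul(Z, Z)))
  [3] add(S(add(add(SSZ, mul(SSZ, SSSZ)), mul(Z, Z))), mul(add(Z, Z), mul(Z, Z)))
  [4] S(add(add(add(SSZ, mul(SSZ, SSSZ)), mul(Z, Z)), mul(add(Z, Z), mul(Z, Z))))
  [5] S(add(add(S(add(SZ, mul(SSZ, SSSZ))), mul(Z, Z)), mul(add(Z, Z), mul(Z, Z))))
  [6] S(add(S(add(add(SZ, mul(SSZ, SSSZ)), mul(Z, Z))), mul(add(Z, Z), mul(Z, Z))))

Answer: after 6 steps: S(add(S(add(add(SZ, mul(SSZ, SSSZ)), mul(Z, Z))), mul(add(Z, Z), mul(Z, Z))))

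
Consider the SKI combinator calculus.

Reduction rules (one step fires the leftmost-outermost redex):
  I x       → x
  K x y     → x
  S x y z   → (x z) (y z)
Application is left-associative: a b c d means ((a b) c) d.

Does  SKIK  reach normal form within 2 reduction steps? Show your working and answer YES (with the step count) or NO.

Answer: YES — reaches normal form K in 2 ≤ 2 steps

Derivation:
  start: SKIK
  step 1: KK(IK)
  step 2: K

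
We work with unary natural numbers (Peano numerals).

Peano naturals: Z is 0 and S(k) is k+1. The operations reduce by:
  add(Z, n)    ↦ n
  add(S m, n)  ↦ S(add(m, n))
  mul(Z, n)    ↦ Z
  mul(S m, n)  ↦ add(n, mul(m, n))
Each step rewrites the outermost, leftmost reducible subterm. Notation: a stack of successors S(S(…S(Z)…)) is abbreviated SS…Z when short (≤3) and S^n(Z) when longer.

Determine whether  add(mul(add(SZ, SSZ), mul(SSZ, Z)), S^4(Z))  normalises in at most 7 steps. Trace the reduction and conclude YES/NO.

  start: add(mul(add(SZ, SSZ), mul(SSZ, Z)), S^4(Z))
  [1] add(mul(S(add(Z, SSZ)), mul(SSZ, Z)), S^4(Z))
  [2] add(add(mul(SSZ, Z), mul(add(Z, SSZ), mul(SSZ, Z))), S^4(Z))
  [3] add(add(add(Z, mul(SZ, Z)), mul(add(Z, SSZ), mul(SSZ, Z))), S^4(Z))
  [4] add(add(mul(SZ, Z), mul(add(Z, SSZ), mul(SSZ, Z))), S^4(Z))
  [5] add(add(add(Z, mul(Z, Z)), mul(add(Z, SSZ), mul(SSZ, Z))), S^4(Z))
  [6] add(add(mul(Z, Z), mul(add(Z, SSZ), mul(SSZ, Z))), S^4(Z))
  [7] add(add(Z, mul(add(Z, SSZ), mul(SSZ, Z))), S^4(Z))

Answer: NO — after 7 steps the term is add(add(Z, mul(add(Z, SSZ), mul(SSZ, Z))), S^4(Z)), not yet normal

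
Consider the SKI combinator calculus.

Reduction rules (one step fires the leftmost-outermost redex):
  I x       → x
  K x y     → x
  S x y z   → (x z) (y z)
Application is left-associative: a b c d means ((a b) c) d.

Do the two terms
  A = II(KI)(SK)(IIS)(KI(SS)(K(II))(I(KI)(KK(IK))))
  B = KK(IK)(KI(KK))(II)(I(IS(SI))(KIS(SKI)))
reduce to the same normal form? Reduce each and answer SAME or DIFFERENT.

Answer: DIFFERENT — A ⇓ SI, B ⇓ S(SI)(SKI)

Reduction:
Term A:
  start: II(KI)(SK)(IIS)(KI(SS)(K(II))(I(KI)(KK(IK))))
  [1] I(KI)(SK)(IIS)(KI(SS)(K(II))(I(KI)(KK(IK))))
  [2] KI(SK)(IIS)(KI(SS)(K(II))(I(KI)(KK(IK))))
  [3] I(IIS)(KI(SS)(K(II))(I(KI)(KK(IK))))
  [4] IIS(KI(SS)(K(II))(I(KI)(KK(IK))))
  [5] IS(KI(SS)(K(II))(I(KI)(KK(IK))))
  [6] S(KI(SS)(K(II))(I(KI)(KK(IK))))
  [7] S(I(K(II))(I(KI)(KK(IK))))
  [8] S(K(II)(I(KI)(KK(IK))))
  [9] S(II)
  [10] SI

Term B:
  start: KK(IK)(KI(KK))(II)(I(IS(SI))(KIS(SKI)))
  [1] K(KI(KK))(II)(I(IS(SI))(KIS(SKI)))
  [2] KI(KK)(I(IS(SI))(KIS(SKI)))
  [3] I(I(IS(SI))(KIS(SKI)))
  [4] I(IS(SI))(KIS(SKI))
  [5] IS(SI)(KIS(SKI))
  [6] S(SI)(KIS(SKI))
  [7] S(SI)(I(SKI))
  [8] S(SI)(SKI)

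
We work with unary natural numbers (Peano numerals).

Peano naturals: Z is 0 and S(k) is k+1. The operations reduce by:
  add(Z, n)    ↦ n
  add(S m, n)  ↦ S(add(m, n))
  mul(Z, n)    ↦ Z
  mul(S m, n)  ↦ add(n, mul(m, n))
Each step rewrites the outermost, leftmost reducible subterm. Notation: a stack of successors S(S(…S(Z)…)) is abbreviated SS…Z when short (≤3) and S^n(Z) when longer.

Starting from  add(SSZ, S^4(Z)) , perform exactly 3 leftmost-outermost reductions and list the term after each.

  start: add(SSZ, S^4(Z))
  step 1: S(add(SZ, S^4(Z)))
  step 2: S(S(add(Z, S^4(Z))))
  step 3: S^6(Z)

Answer: after 3 steps: S^6(Z)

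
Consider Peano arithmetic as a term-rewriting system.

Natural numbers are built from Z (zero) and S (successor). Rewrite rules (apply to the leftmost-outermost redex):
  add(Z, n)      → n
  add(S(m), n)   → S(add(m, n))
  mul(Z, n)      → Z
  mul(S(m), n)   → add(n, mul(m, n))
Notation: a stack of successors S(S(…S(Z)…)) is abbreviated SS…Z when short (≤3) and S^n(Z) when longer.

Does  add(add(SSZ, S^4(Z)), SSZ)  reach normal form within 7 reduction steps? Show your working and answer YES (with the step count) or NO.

Answer: NO — after 7 steps the term is S(S(S(S(add(SSZ, SSZ))))), not yet normal

Working:
  start: add(add(SSZ, S^4(Z)), SSZ)
  →1  add(S(add(SZ, S^4(Z))), SSZ)
  →2  S(add(add(SZ, S^4(Z)), SSZ))
  →3  S(add(S(add(Z, S^4(Z))), SSZ))
  →4  S(S(add(add(Z, S^4(Z)), SSZ)))
  →5  S(S(add(S^4(Z), SSZ)))
  →6  S(S(S(add(SSSZ, SSZ))))
  →7  S(S(S(S(add(SSZ, SSZ)))))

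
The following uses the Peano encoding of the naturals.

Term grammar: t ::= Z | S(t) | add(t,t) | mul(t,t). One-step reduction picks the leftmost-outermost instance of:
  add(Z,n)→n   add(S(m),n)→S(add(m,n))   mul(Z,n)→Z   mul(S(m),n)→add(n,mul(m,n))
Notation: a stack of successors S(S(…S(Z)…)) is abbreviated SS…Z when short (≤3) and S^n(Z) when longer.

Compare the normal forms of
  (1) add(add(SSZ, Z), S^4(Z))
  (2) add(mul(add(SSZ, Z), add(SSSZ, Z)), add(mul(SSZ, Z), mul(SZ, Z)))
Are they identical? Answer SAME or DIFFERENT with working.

Term A:
  start: add(add(SSZ, Z), S^4(Z))
  [1] add(S(add(SZ, Z)), S^4(Z))
  [2] S(add(add(SZ, Z), S^4(Z)))
  [3] S(add(S(add(Z, Z)), S^4(Z)))
  [4] S(S(add(add(Z, Z), S^4(Z))))
  [5] S(S(add(Z, S^4(Z))))
  [6] S^6(Z)

Term B:
  start: add(mul(add(SSZ, Z), add(SSSZ, Z)), add(mul(SSZ, Z), mul(SZ, Z)))
  [1] add(mul(S(add(SZ, Z)), add(SSSZ, Z)), add(mul(SSZ, Z), mul(SZ, Z)))
  [2] add(add(add(SSSZ, Z), mul(add(SZ, Z), add(SSSZ, Z))), add(mul(SSZ, Z), mul(SZ, Z)))
  [3] add(add(S(add(SSZ, Z)), mul(add(SZ, Z), add(SSSZ, Z))), add(mul(SSZ, Z), mul(SZ, Z)))
  [4] add(S(add(add(SSZ, Z), mul(add(SZ, Z), add(SSSZ, Z)))), add(mul(SSZ, Z), mul(SZ, Z)))
  [5] S(add(add(add(SSZ, Z), mul(add(SZ, Z), add(SSSZ, Z))), add(mul(SSZ, Z), mul(SZ, Z))))
  [6] S(add(add(S(add(SZ, Z)), mul(add(SZ, Z), add(SSSZ, Z))), add(mul(SSZ, Z), mul(SZ, Z))))
  [7] S(add(S(add(add(SZ, Z), mul(add(SZ, Z), add(SSSZ, Z)))), add(mul(SSZ, Z), mul(SZ, Z))))
  [8] S(S(add(add(add(SZ, Z), mul(add(SZ, Z), add(SSSZ, Z))), add(mul(SSZ, Z), mul(SZ, Z)))))
  [9] S(S(add(add(S(add(Z, Z)), mul(add(SZ, Z), add(SSSZ, Z))), add(mul(SSZ, Z), mul(SZ, Z)))))
  [10] S(S(add(S(add(add(Z, Z), mul(add(SZ, Z), add(SSSZ, Z)))), add(mul(SSZ, Z), mul(SZ, Z)))))
  [11] S(S(S(add(add(add(Z, Z), mul(add(SZ, Z), add(SSSZ, Z))), add(mul(SSZ, Z), mul(SZ, Z))))))
  [12] S(S(S(add(add(Z, mul(add(SZ, Z), add(SSSZ, Z))), add(mul(SSZ, Z), mul(SZ, Z))))))
  [13] S(S(S(add(mul(add(SZ, Z), add(SSSZ, Z)), add(mul(SSZ, Z), mul(SZ, Z))))))
  [14] S(S(S(add(mul(S(add(Z, Z)), add(SSSZ, Z)), add(mul(SSZ, Z), mul(SZ, Z))))))
  [15] S(S(S(add(add(add(SSSZ, Z), mul(add(Z, Z), add(SSSZ, Z))), add(mul(SSZ, Z), mul(SZ, Z))))))
  [16] S(S(S(add(add(S(add(SSZ, Z)), mul(add(Z, Z), add(SSSZ, Z))), add(mul(SSZ, Z), mul(SZ, Z))))))
  [17] S(S(S(add(S(add(add(SSZ, Z), mul(add(Z, Z), add(SSSZ, Z)))), add(mul(SSZ, Z), mul(SZ, Z))))))
  [18] S(S(S(S(add(add(add(SSZ, Z), mul(add(Z, Z), add(SSSZ, Z))), add(mul(SSZ, Z), mul(SZ, Z)))))))
  [19] S(S(S(S(add(add(S(add(SZ, Z)), mul(add(Z, Z), add(SSSZ, Z))), add(mul(SSZ, Z), mul(SZ, Z)))))))
  [20] S(S(S(S(add(S(add(add(SZ, Z), mul(add(Z, Z), add(SSSZ, Z)))), add(mul(SSZ, Z), mul(SZ, Z)))))))
  [21] S(S(S(S(S(add(add(add(SZ, Z), mul(add(Z, Z), add(SSSZ, Z))), add(mul(SSZ, Z), mul(SZ, Z))))))))
  [22] S(S(S(S(S(add(add(S(add(Z, Z)), mul(add(Z, Z), add(SSSZ, Z))), add(mul(SSZ, Z), mul(SZ, Z))))))))
  [23] S(S(S(S(S(add(S(add(add(Z, Z), mul(add(Z, Z), add(SSSZ, Z)))), add(mul(SSZ, Z), mul(SZ, Z))))))))
  [24] S(S(S(S(S(S(add(add(add(Z, Z), mul(add(Z, Z), add(SSSZ, Z))), add(mul(SSZ, Z), mul(SZ, Z)))))))))
  [25] S(S(S(S(S(S(add(add(Z, mul(add(Z, Z), add(SSSZ, Z))), add(mul(SSZ, Z), mul(SZ, Z)))))))))
  [26] S(S(S(S(S(S(add(mul(add(Z, Z), add(SSSZ, Z)), add(mul(SSZ, Z), mul(SZ, Z)))))))))
  [27] S(S(S(S(S(S(add(mul(Z, add(SSSZ, Z)), add(mul(SSZ, Z), mul(SZ, Z)))))))))
  [28] S(S(S(S(S(S(add(Z, add(mul(SSZ, Z), mul(SZ, Z)))))))))
  [29] S(S(S(S(S(S(add(mul(SSZ, Z), mul(SZ, Z))))))))
  [30] S(S(S(S(S(S(add(add(Z, mul(SZ, Z)), mul(SZ, Z))))))))
  [31] S(S(S(S(S(S(add(mul(SZ, Z), mul(SZ, Z))))))))
  [32] S(S(S(S(S(S(add(add(Z, mul(Z, Z)), mul(SZ, Z))))))))
  [33] S(S(S(S(S(S(add(mul(Z, Z), mul(SZ, Z))))))))
  [34] S(S(S(S(S(S(add(Z, mul(SZ, Z))))))))
  [35] S(S(S(S(S(S(mul(SZ, Z)))))))
  [36] S(S(S(S(S(S(add(Z, mul(Z, Z))))))))
  [37] S(S(S(S(S(S(mul(Z, Z)))))))
  [38] S^6(Z)

Answer: SAME — A ⇓ S^6(Z), B ⇓ S^6(Z)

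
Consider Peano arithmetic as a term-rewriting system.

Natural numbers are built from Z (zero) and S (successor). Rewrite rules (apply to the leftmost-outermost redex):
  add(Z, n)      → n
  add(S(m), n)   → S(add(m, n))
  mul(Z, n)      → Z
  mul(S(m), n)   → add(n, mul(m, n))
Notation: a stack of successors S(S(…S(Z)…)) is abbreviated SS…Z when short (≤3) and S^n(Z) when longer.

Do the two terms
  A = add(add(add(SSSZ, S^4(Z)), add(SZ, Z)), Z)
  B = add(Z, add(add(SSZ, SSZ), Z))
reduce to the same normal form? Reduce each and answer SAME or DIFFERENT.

Answer: DIFFERENT — A ⇓ S^8(Z), B ⇓ S^4(Z)

Derivation:
Term A:
  start: add(add(add(SSSZ, S^4(Z)), add(SZ, Z)), Z)
  step 1: add(add(S(add(SSZ, S^4(Z))), add(SZ, Z)), Z)
  step 2: add(S(add(add(SSZ, S^4(Z)), add(SZ, Z))), Z)
  step 3: S(add(add(add(SSZ, S^4(Z)), add(SZ, Z)), Z))
  step 4: S(add(add(S(add(SZ, S^4(Z))), add(SZ, Z)), Z))
  step 5: S(add(S(add(add(SZ, S^4(Z)), add(SZ, Z))), Z))
  step 6: S(S(add(add(add(SZ, S^4(Z)), add(SZ, Z)), Z)))
  step 7: S(S(add(add(S(add(Z, S^4(Z))), add(SZ, Z)), Z)))
  step 8: S(S(add(S(add(add(Z, S^4(Z)), add(SZ, Z))), Z)))
  step 9: S(S(S(add(add(add(Z, S^4(Z)), add(SZ, Z)), Z))))
  step 10: S(S(S(add(add(S^4(Z), add(SZ, Z)), Z))))
  step 11: S(S(S(add(S(add(SSSZ, add(SZ, Z))), Z))))
  step 12: S(S(S(S(add(add(SSSZ, add(SZ, Z)), Z)))))
  step 13: S(S(S(S(add(S(add(SSZ, add(SZ, Z))), Z)))))
  step 14: S(S(S(S(S(add(add(SSZ, add(SZ, Z)), Z))))))
  step 15: S(S(S(S(S(add(S(add(SZ, add(SZ, Z))), Z))))))
  step 16: S(S(S(S(S(S(add(add(SZ, add(SZ, Z)), Z)))))))
  step 17: S(S(S(S(S(S(add(S(add(Z, add(SZ, Z))), Z)))))))
  step 18: S(S(S(S(S(S(S(add(add(Z, add(SZ, Z)), Z))))))))
  step 19: S(S(S(S(S(S(S(add(add(SZ, Z), Z))))))))
  step 20: S(S(S(S(S(S(S(add(S(add(Z, Z)), Z))))))))
  step 21: S(S(S(S(S(S(S(S(add(add(Z, Z), Z)))))))))
  step 22: S(S(S(S(S(S(S(S(add(Z, Z)))))))))
  step 23: S^8(Z)

Term B:
  start: add(Z, add(add(SSZ, SSZ), Z))
  step 1: add(add(SSZ, SSZ), Z)
  step 2: add(S(add(SZ, SSZ)), Z)
  step 3: S(add(add(SZ, SSZ), Z))
  step 4: S(add(S(add(Z, SSZ)), Z))
  step 5: S(S(add(add(Z, SSZ), Z)))
  step 6: S(S(add(SSZ, Z)))
  step 7: S(S(S(add(SZ, Z))))
  step 8: S(S(S(S(add(Z, Z)))))
  step 9: S^4(Z)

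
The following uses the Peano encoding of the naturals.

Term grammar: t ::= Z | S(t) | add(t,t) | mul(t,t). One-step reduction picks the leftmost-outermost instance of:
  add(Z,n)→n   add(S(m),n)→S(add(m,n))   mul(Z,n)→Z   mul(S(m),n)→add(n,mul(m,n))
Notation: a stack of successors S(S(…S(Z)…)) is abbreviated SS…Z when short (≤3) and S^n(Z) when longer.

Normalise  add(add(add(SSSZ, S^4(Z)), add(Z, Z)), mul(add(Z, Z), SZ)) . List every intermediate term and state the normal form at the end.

Answer: normal form = S^7(Z)  (in 23 steps)

Derivation:
  start: add(add(add(SSSZ, S^4(Z)), add(Z, Z)), mul(add(Z, Z), SZ))
  step 1: add(add(S(add(SSZ, S^4(Z))), add(Z, Z)), mul(add(Z, Z), SZ))
  step 2: add(S(add(add(SSZ, S^4(Z)), add(Z, Z))), mul(add(Z, Z), SZ))
  step 3: S(add(add(add(SSZ, S^4(Z)), add(Z, Z)), mul(add(Z, Z), SZ)))
  step 4: S(add(add(S(add(SZ, S^4(Z))), add(Z, Z)), mul(add(Z, Z), SZ)))
  step 5: S(add(S(add(add(SZ, S^4(Z)), add(Z, Z))), mul(add(Z, Z), SZ)))
  step 6: S(S(add(add(add(SZ, S^4(Z)), add(Z, Z)), mul(add(Z, Z), SZ))))
  step 7: S(S(add(add(S(add(Z, S^4(Z))), add(Z, Z)), mul(add(Z, Z), SZ))))
  step 8: S(S(add(S(add(add(Z, S^4(Z)), add(Z, Z))), mul(add(Z, Z), SZ))))
  step 9: S(S(S(add(add(add(Z, S^4(Z)), add(Z, Z)), mul(add(Z, Z), SZ)))))
  step 10: S(S(S(add(add(S^4(Z), add(Z, Z)), mul(add(Z, Z), SZ)))))
  step 11: S(S(S(add(S(add(SSSZ, add(Z, Z))), mul(add(Z, Z), SZ)))))
  step 12: S(S(S(S(add(add(SSSZ, add(Z, Z)), mul(add(Z, Z), SZ))))))
  step 13: S(S(S(S(add(S(add(SSZ, add(Z, Z))), mul(add(Z, Z), SZ))))))
  step 14: S(S(S(S(S(add(add(SSZ, add(Z, Z)), mul(add(Z, Z), SZ)))))))
  step 15: S(S(S(S(S(add(S(add(SZ, add(Z, Z))), mul(add(Z, Z), SZ)))))))
  step 16: S(S(S(S(S(S(add(add(SZ, add(Z, Z)), mul(add(Z, Z), SZ))))))))
  step 17: S(S(S(S(S(S(add(S(add(Z, add(Z, Z))), mul(add(Z, Z), SZ))))))))
  step 18: S(S(S(S(S(S(S(add(add(Z, add(Z, Z)), mul(add(Z, Z), SZ)))))))))
  step 19: S(S(S(S(S(S(S(add(add(Z, Z), mul(add(Z, Z), SZ)))))))))
  step 20: S(S(S(S(S(S(S(add(Z, mul(add(Z, Z), SZ)))))))))
  step 21: S(S(S(S(S(S(S(mul(add(Z, Z), SZ))))))))
  step 22: S(S(S(S(S(S(S(mul(Z, SZ))))))))
  step 23: S^7(Z)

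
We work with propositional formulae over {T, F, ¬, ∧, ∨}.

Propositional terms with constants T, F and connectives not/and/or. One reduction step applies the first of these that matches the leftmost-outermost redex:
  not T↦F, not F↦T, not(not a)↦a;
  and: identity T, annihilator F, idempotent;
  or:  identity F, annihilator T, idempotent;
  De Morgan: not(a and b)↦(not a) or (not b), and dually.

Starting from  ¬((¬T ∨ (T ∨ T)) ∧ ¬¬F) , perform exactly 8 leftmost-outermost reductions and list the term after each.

Answer: after 8 steps: ¬¬¬F

Reduction:
  start: ¬((¬T ∨ (T ∨ T)) ∧ ¬¬F)
  [1] ¬(¬T ∨ (T ∨ T)) ∨ ¬¬¬F
  [2] (¬¬T ∧ ¬(T ∨ T)) ∨ ¬¬¬F
  [3] (T ∧ ¬(T ∨ T)) ∨ ¬¬¬F
  [4] ¬(T ∨ T) ∨ ¬¬¬F
  [5] (¬T ∧ ¬T) ∨ ¬¬¬F
  [6] ¬T ∨ ¬¬¬F
  [7] F ∨ ¬¬¬F
  [8] ¬¬¬F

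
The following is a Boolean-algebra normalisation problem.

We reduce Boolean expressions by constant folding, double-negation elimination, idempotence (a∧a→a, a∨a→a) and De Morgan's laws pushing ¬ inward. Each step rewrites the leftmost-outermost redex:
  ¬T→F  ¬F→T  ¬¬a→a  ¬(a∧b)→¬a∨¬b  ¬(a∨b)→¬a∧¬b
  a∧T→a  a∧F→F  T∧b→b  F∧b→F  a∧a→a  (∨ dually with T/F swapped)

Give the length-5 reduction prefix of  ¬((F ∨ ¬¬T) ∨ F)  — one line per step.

Answer: after 5 steps: ¬T ∧ ¬F

Derivation:
  start: ¬((F ∨ ¬¬T) ∨ F)
  step 1: ¬(F ∨ ¬¬T) ∧ ¬F
  step 2: (¬F ∧ ¬¬¬T) ∧ ¬F
  step 3: (T ∧ ¬¬¬T) ∧ ¬F
  step 4: ¬¬¬T ∧ ¬F
  step 5: ¬T ∧ ¬F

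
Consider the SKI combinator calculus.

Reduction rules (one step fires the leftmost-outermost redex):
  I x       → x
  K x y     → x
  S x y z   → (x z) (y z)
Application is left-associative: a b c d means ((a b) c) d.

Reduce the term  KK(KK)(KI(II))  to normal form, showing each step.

  start: KK(KK)(KI(II))
  →1  K(KI(II))
  →2  KI

Answer: normal form = KI  (in 2 steps)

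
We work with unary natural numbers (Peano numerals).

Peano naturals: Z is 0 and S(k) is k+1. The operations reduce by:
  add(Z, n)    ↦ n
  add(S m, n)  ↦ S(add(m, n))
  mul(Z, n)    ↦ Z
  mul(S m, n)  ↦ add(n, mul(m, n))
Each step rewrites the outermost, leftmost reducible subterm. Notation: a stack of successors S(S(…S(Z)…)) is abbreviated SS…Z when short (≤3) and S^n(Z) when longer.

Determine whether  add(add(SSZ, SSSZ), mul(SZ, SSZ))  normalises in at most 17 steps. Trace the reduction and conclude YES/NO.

  start: add(add(SSZ, SSSZ), mul(SZ, SSZ))
  step 1: add(S(add(SZ, SSSZ)), mul(SZ, SSZ))
  step 2: S(add(add(SZ, SSSZ), mul(SZ, SSZ)))
  step 3: S(add(S(add(Z, SSSZ)), mul(SZ, SSZ)))
  step 4: S(S(add(add(Z, SSSZ), mul(SZ, SSZ))))
  step 5: S(S(add(SSSZ, mul(SZ, SSZ))))
  step 6: S(S(S(add(SSZ, mul(SZ, SSZ)))))
  step 7: S(S(S(S(add(SZ, mul(SZ, SSZ))))))
  step 8: S(S(S(S(S(add(Z, mul(SZ, SSZ)))))))
  step 9: S(S(S(S(S(mul(SZ, SSZ))))))
  step 10: S(S(S(S(S(add(SSZ, mul(Z, SSZ)))))))
  step 11: S(S(S(S(S(S(add(SZ, mul(Z, SSZ))))))))
  step 12: S(S(S(S(S(S(S(add(Z, mul(Z, SSZ)))))))))
  step 13: S(S(S(S(S(S(S(mul(Z, SSZ))))))))
  step 14: S^7(Z)

Answer: YES — reaches normal form S^7(Z) in 14 ≤ 17 steps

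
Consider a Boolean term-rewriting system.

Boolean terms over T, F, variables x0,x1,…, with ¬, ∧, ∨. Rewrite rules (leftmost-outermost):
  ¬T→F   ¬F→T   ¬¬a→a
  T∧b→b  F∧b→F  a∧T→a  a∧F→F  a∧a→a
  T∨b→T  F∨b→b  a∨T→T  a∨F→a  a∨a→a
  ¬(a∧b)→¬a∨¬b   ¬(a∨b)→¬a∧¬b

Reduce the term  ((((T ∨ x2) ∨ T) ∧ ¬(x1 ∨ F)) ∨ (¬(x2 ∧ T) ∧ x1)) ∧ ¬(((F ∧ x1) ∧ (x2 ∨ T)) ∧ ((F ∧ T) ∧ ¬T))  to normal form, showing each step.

  start: ((((T ∨ x2) ∨ T) ∧ ¬(x1 ∨ F)) ∨ (¬(x2 ∧ T) ∧ x1)) ∧ ¬(((F ∧ x1) ∧ (x2 ∨ T)) ∧ ((F ∧ T) ∧ ¬T))
  step 1: ((T ∧ ¬(x1 ∨ F)) ∨ (¬(x2 ∧ T) ∧ x1)) ∧ ¬(((F ∧ x1) ∧ (x2 ∨ T)) ∧ ((F ∧ T) ∧ ¬T))
  step 2: (¬(x1 ∨ F) ∨ (¬(x2 ∧ T) ∧ x1)) ∧ ¬(((F ∧ x1) ∧ (x2 ∨ T)) ∧ ((F ∧ T) ∧ ¬T))
  step 3: ((¬x1 ∧ ¬F) ∨ (¬(x2 ∧ T) ∧ x1)) ∧ ¬(((F ∧ x1) ∧ (x2 ∨ T)) ∧ ((F ∧ T) ∧ ¬T))
  step 4: ((¬x1 ∧ T) ∨ (¬(x2 ∧ T) ∧ x1)) ∧ ¬(((F ∧ x1) ∧ (x2 ∨ T)) ∧ ((F ∧ T) ∧ ¬T))
  step 5: (¬x1 ∨ (¬(x2 ∧ T) ∧ x1)) ∧ ¬(((F ∧ x1) ∧ (x2 ∨ T)) ∧ ((F ∧ T) ∧ ¬T))
  step 6: (¬x1 ∨ ((¬x2 ∨ ¬T) ∧ x1)) ∧ ¬(((F ∧ x1) ∧ (x2 ∨ T)) ∧ ((F ∧ T) ∧ ¬T))
  step 7: (¬x1 ∨ ((¬x2 ∨ F) ∧ x1)) ∧ ¬(((F ∧ x1) ∧ (x2 ∨ T)) ∧ ((F ∧ T) ∧ ¬T))
  step 8: (¬x1 ∨ (¬x2 ∧ x1)) ∧ ¬(((F ∧ x1) ∧ (x2 ∨ T)) ∧ ((F ∧ T) ∧ ¬T))
  step 9: (¬x1 ∨ (¬x2 ∧ x1)) ∧ (¬((F ∧ x1) ∧ (x2 ∨ T)) ∨ ¬((F ∧ T) ∧ ¬T))
  step 10: (¬x1 ∨ (¬x2 ∧ x1)) ∧ ((¬(F ∧ x1) ∨ ¬(x2 ∨ T)) ∨ ¬((F ∧ T) ∧ ¬T))
  step 11: (¬x1 ∨ (¬x2 ∧ x1)) ∧ (((¬F ∨ ¬x1) ∨ ¬(x2 ∨ T)) ∨ ¬((F ∧ T) ∧ ¬T))
  step 12: (¬x1 ∨ (¬x2 ∧ x1)) ∧ (((T ∨ ¬x1) ∨ ¬(x2 ∨ T)) ∨ ¬((F ∧ T) ∧ ¬T))
  step 13: (¬x1 ∨ (¬x2 ∧ x1)) ∧ ((T ∨ ¬(x2 ∨ T)) ∨ ¬((F ∧ T) ∧ ¬T))
  step 14: (¬x1 ∨ (¬x2 ∧ x1)) ∧ (T ∨ ¬((F ∧ T) ∧ ¬T))
  step 15: (¬x1 ∨ (¬x2 ∧ x1)) ∧ T
  step 16: ¬x1 ∨ (¬x2 ∧ x1)

Answer: normal form = ¬x1 ∨ (¬x2 ∧ x1)  (in 16 steps)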